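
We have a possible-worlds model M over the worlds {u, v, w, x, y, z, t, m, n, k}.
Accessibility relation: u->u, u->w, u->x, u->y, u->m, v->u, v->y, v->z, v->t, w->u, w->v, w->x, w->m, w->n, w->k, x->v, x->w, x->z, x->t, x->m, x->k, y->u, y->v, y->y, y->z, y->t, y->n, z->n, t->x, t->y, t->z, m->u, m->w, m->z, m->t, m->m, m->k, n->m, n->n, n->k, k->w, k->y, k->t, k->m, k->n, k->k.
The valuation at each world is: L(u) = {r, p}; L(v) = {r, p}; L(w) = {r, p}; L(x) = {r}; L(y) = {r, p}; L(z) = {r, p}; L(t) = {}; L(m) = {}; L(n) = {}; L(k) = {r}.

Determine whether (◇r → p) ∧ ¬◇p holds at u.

No

At u: ◇r → p is true, ¬◇p is false, so (◇r → p) ∧ ¬◇p is false.
  At u: ◇r is true, p is true, so ◇r → p is true.
    At u: ◇r requires r at some successor in {u, w, x, y, m}.
      r holds at u, so ◇r is true at u.
  At u: ◇p is true, so ¬◇p is false.
    At u: ◇p requires p at some successor in {u, w, x, y, m}.
      p holds at u, so ◇p is true at u.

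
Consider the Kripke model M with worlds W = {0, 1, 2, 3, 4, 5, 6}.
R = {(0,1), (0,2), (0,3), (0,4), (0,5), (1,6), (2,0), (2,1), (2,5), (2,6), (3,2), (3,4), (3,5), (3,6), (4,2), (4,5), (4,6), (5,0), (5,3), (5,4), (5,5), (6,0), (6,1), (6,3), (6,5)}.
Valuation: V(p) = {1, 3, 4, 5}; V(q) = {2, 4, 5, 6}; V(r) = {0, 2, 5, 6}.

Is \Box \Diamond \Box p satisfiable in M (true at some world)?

Let φ = \Box \Diamond \Box p. Evaluate φ at each world:
  0 (successors {1, 2, 3, 4, 5}): φ is false.
  1 (successors {6}): φ is false.
  2 (successors {0, 1, 5, 6}): φ is false.
  3 (successors {2, 4, 5, 6}): φ is false.
  4 (successors {2, 5, 6}): φ is false.
  5 (successors {0, 3, 4, 5}): φ is false.
  6 (successors {0, 1, 3, 5}): φ is false.
For instance, at 6:
  At 6: \Box \Diamond \Box p requires \Diamond \Box p at every successor {0, 1, 3, 5}.
    \Diamond \Box p fails at 0, so \Box \Diamond \Box p is false at 6.
      At 0: \Diamond \Box p requires \Box p at some successor in {1, 2, 3, 4, 5}.
        At 1: \Box p is false.
        At 2: \Box p is false.
        At 3: \Box p is false.
        At 4: \Box p is false.
        At 5: \Box p is false.
      So \Diamond \Box p is false at 0.

No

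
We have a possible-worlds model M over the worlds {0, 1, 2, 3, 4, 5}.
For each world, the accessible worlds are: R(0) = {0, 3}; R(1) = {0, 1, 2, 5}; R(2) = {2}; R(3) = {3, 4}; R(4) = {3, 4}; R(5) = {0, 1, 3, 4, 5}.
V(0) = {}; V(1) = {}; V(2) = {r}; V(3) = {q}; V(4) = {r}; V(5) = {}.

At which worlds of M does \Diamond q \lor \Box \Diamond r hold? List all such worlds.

Let φ = \Diamond q \lor \Box \Diamond r. Evaluate φ at each world:
  0 (successors {0, 3}): φ is true.
  1 (successors {0, 1, 2, 5}): φ is false.
  2 (successors {2}): φ is true.
  3 (successors {3, 4}): φ is true.
  4 (successors {3, 4}): φ is true.
  5 (successors {0, 1, 3, 4, 5}): φ is true.
For instance, at 4:
  At 4: \Diamond q is true, \Box \Diamond r is true, so \Diamond q \lor \Box \Diamond r is true.
    At 4: \Diamond q requires q at some successor in {3, 4}.
      q holds at 3, so \Diamond q is true at 4.
    At 4: \Box \Diamond r requires \Diamond r at every successor {3, 4}.
      At 3: \Diamond r is true.
      At 4: \Diamond r is true.
    So \Box \Diamond r is true at 4.
Satisfying worlds: {0, 2, 3, 4, 5}

0, 2, 3, 4, 5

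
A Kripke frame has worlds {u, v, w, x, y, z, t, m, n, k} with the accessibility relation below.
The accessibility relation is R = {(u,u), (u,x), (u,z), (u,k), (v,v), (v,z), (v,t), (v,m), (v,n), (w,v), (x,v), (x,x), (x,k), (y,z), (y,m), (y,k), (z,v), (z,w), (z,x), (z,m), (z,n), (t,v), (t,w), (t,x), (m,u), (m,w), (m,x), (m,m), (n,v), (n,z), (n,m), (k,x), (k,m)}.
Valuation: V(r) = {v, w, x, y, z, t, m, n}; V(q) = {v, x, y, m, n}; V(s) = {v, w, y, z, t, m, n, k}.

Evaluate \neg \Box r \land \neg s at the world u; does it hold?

Recall that \Box ψ holds at a world iff ψ holds at every accessible world, and \Diamond ψ holds iff ψ holds at some accessible world.
At u: \neg \Box r is true, \neg s is true, so \neg \Box r \land \neg s is true.
  At u: \Box r is false, so \neg \Box r is true.
    At u: \Box r requires r at every successor {u, x, z, k}.
      r fails at u, so \Box r is false at u.

Yes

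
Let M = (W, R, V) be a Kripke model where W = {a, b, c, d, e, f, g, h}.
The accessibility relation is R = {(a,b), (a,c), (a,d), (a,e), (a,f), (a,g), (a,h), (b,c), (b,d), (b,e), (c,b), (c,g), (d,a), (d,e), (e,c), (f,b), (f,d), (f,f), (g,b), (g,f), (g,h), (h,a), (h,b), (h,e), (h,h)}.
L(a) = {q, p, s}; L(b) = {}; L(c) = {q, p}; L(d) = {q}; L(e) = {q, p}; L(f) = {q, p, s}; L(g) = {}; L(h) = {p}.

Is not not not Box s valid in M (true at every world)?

Yes

Let φ = not not not Box s. Evaluate φ at each world:
  a (successors {b, c, d, e, f, g, h}): φ is true.
  b (successors {c, d, e}): φ is true.
  c (successors {b, g}): φ is true.
  d (successors {a, e}): φ is true.
  e (successors {c}): φ is true.
  f (successors {b, d, f}): φ is true.
  g (successors {b, f, h}): φ is true.
  h (successors {a, b, e, h}): φ is true.
For instance, at h:
  At h: not not Box s is false, so not not not Box s is true.
    At h: not Box s is true, so not not Box s is false.
      At h: Box s is false, so not Box s is true.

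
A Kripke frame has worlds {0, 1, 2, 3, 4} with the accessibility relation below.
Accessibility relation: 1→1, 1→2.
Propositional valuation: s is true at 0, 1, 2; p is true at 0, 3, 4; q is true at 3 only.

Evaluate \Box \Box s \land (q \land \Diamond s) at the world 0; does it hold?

Recall that \Box ψ holds at a world iff ψ holds at every accessible world, and \Diamond ψ holds iff ψ holds at some accessible world.
At 0: \Box \Box s is true, q \land \Diamond s is false, so \Box \Box s \land (q \land \Diamond s) is false.
  At 0: no accessible worlds, so \Box \Box s holds vacuously.
  At 0: q is false, \Diamond s is false, so q \land \Diamond s is false.
    At 0: no accessible worlds, so \Diamond s is false.

No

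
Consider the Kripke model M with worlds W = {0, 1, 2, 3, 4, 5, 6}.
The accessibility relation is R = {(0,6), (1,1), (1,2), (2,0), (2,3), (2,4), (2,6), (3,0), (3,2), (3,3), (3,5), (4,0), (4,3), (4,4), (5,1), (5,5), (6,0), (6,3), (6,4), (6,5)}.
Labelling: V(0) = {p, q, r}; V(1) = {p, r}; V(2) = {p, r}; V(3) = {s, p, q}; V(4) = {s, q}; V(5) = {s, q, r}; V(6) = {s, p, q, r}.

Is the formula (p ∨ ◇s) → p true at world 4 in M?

At 4: p ∨ ◇s is true, p is false, so (p ∨ ◇s) → p is false.
  At 4: p is false, ◇s is true, so p ∨ ◇s is true.
    At 4: ◇s requires s at some successor in {0, 3, 4}.
      s holds at 3, so ◇s is true at 4.

No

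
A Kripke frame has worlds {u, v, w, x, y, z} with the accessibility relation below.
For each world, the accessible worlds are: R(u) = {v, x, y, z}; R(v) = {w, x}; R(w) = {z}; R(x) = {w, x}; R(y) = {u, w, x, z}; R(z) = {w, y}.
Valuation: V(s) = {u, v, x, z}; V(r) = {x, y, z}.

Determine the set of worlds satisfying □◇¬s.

u, w

Let φ = □◇¬s. Evaluate φ at each world:
  u (successors {v, x, y, z}): φ is true.
  v (successors {w, x}): φ is false.
  w (successors {z}): φ is true.
  x (successors {w, x}): φ is false.
  y (successors {u, w, x, z}): φ is false.
  z (successors {w, y}): φ is false.
For instance, at v:
  At v: □◇¬s requires ◇¬s at every successor {w, x}.
    ◇¬s fails at w, so □◇¬s is false at v.
      At w: ◇¬s requires ¬s at some successor in {z}.
        At z: ¬s is false.
      So ◇¬s is false at w.
Satisfying worlds: {u, w}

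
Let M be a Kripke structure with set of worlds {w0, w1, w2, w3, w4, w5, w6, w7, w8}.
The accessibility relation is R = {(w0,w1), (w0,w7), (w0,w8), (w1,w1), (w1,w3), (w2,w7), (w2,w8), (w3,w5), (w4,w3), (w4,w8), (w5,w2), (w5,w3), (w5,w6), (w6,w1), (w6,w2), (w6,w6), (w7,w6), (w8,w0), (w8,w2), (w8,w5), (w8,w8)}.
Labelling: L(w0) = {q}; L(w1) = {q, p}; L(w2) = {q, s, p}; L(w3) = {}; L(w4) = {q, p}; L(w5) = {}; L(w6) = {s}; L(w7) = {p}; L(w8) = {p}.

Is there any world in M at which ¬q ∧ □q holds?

No

Let φ = ¬q ∧ □q. Evaluate φ at each world:
  w0 (successors {w1, w7, w8}): φ is false.
  w1 (successors {w1, w3}): φ is false.
  w2 (successors {w7, w8}): φ is false.
  w3 (successors {w5}): φ is false.
  w4 (successors {w3, w8}): φ is false.
  w5 (successors {w2, w3, w6}): φ is false.
  w6 (successors {w1, w2, w6}): φ is false.
  w7 (successors {w6}): φ is false.
  w8 (successors {w0, w2, w5, w8}): φ is false.
For instance, at w2:
  At w2: ¬q is false, □q is false, so ¬q ∧ □q is false.
    At w2: □q requires q at every successor {w7, w8}.
      q fails at w7, so □q is false at w2.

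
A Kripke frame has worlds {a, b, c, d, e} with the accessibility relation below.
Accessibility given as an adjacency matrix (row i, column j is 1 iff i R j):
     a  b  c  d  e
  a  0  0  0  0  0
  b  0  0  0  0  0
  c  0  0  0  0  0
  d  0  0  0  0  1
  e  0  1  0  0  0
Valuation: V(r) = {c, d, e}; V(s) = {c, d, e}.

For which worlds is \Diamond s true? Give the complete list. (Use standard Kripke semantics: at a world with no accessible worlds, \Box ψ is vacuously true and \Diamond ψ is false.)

d

Let φ = \Diamond s. Evaluate φ at each world:
  a (successors ∅): φ is false.
  b (successors ∅): φ is false.
  c (successors ∅): φ is false.
  d (successors {e}): φ is true.
  e (successors {b}): φ is false.
For instance, at d:
  At d: \Diamond s requires s at some successor in {e}.
    s holds at e, so \Diamond s is true at d.
Satisfying worlds: {d}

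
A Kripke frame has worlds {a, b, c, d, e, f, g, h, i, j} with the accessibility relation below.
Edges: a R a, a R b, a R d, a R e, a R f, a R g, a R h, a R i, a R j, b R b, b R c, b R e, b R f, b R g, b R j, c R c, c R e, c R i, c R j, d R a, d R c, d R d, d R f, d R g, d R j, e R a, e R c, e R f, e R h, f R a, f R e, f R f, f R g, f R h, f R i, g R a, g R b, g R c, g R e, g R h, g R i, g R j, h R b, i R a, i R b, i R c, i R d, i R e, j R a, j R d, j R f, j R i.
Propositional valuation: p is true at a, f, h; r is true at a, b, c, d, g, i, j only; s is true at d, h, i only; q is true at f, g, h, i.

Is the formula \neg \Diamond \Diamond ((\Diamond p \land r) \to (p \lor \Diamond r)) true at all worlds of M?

No

Let φ = \neg \Diamond \Diamond ((\Diamond p \land r) \to (p \lor \Diamond r)). Evaluate φ at each world:
  a (successors {a, b, d, e, f, g, h, i, j}): φ is false.
  b (successors {b, c, e, f, g, j}): φ is false.
  c (successors {c, e, i, j}): φ is false.
  d (successors {a, c, d, f, g, j}): φ is false.
  e (successors {a, c, f, h}): φ is false.
  f (successors {a, e, f, g, h, i}): φ is false.
  g (successors {a, b, c, e, h, i, j}): φ is false.
  h (successors {b}): φ is false.
  i (successors {a, b, c, d, e}): φ is false.
  j (successors {a, d, f, i}): φ is false.
Detail at a (counterexample):
  At a: \Diamond \Diamond ((\Diamond p \land r) \to (p \lor \Diamond r)) is true, so \neg \Diamond \Diamond ((\Diamond p \land r) \to (p \lor \Diamond r)) is false.
    At a: \Diamond \Diamond ((\Diamond p \land r) \to (p \lor \Diamond r)) requires \Diamond ((\Diamond p \land r) \to (p \lor \Diamond r)) at some successor in {a, b, d, e, f, g, h, i, j}.
      \Diamond ((\Diamond p \land r) \to (p \lor \Diamond r)) holds at a, so \Diamond \Diamond ((\Diamond p \land r) \to (p \lor \Diamond r)) is true at a.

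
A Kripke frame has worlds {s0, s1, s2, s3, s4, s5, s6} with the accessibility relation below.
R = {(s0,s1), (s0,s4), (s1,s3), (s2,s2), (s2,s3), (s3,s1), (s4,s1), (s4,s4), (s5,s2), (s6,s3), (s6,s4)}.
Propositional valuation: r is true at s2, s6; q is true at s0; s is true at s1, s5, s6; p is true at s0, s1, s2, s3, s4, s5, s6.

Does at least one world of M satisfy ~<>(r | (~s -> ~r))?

Let φ = ~<>(r | (~s -> ~r)). Evaluate φ at each world:
  s0 (successors {s1, s4}): φ is false.
  s1 (successors {s3}): φ is false.
  s2 (successors {s2, s3}): φ is false.
  s3 (successors {s1}): φ is false.
  s4 (successors {s1, s4}): φ is false.
  s5 (successors {s2}): φ is false.
  s6 (successors {s3, s4}): φ is false.
For instance, at s1:
  At s1: <>(r | (~s -> ~r)) is true, so ~<>(r | (~s -> ~r)) is false.
    At s1: <>(r | (~s -> ~r)) requires r | (~s -> ~r) at some successor in {s3}.
      r | (~s -> ~r) holds at s3, so <>(r | (~s -> ~r)) is true at s1.

No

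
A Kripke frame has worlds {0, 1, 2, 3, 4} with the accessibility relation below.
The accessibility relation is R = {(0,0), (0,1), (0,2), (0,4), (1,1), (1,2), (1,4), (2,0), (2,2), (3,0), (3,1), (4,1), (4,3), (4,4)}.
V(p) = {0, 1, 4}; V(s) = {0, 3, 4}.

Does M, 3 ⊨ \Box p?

At 3: \Box p requires p at every successor {0, 1}.
  At 0: p is true.
  At 1: p is true.
So \Box p is true at 3.

Yes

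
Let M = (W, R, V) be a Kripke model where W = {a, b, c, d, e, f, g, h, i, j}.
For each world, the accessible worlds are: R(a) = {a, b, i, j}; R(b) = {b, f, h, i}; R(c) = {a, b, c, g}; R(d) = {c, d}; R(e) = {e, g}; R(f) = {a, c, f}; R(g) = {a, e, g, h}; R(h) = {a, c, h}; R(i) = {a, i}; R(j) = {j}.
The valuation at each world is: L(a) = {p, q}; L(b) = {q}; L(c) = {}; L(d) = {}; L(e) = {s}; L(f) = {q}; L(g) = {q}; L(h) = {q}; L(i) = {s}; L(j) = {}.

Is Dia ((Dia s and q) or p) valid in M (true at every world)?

Let φ = Dia ((Dia s and q) or p). Evaluate φ at each world:
  a (successors {a, b, i, j}): φ is true.
  b (successors {b, f, h, i}): φ is true.
  c (successors {a, b, c, g}): φ is true.
  d (successors {c, d}): φ is false.
  e (successors {e, g}): φ is true.
  f (successors {a, c, f}): φ is true.
  g (successors {a, e, g, h}): φ is true.
  h (successors {a, c, h}): φ is true.
  i (successors {a, i}): φ is true.
  j (successors {j}): φ is false.
Detail at d (counterexample):
  At d: Dia ((Dia s and q) or p) requires (Dia s and q) or p at some successor in {c, d}.
    At c: (Dia s and q) or p is false.
    At d: (Dia s and q) or p is false.
  So Dia ((Dia s and q) or p) is false at d.

No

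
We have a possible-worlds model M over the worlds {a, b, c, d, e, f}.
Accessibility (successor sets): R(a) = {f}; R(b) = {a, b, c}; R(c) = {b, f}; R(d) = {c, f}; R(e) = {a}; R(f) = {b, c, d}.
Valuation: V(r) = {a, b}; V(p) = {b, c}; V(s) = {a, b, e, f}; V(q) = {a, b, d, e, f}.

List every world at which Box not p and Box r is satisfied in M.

e

Recall that Box ψ holds at a world iff ψ holds at every accessible world, and Dia ψ holds iff ψ holds at some accessible world.
Let φ = Box not p and Box r. Evaluate φ at each world:
  a (successors {f}): φ is false.
  b (successors {a, b, c}): φ is false.
  c (successors {b, f}): φ is false.
  d (successors {c, f}): φ is false.
  e (successors {a}): φ is true.
  f (successors {b, c, d}): φ is false.
For instance, at e:
  At e: Box not p is true, Box r is true, so Box not p and Box r is true.
    At e: Box not p requires not p at every successor {a}.
      At a: not p is true.
    So Box not p is true at e.
    At e: Box r requires r at every successor {a}.
      At a: r is true.
    So Box r is true at e.
Satisfying worlds: {e}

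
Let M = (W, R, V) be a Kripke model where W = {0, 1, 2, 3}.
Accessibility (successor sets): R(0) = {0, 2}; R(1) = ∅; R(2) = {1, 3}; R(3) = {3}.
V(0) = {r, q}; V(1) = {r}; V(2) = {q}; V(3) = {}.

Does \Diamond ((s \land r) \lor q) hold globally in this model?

No

Let φ = \Diamond ((s \land r) \lor q). Evaluate φ at each world:
  0 (successors {0, 2}): φ is true.
  1 (successors ∅): φ is false.
  2 (successors {1, 3}): φ is false.
  3 (successors {3}): φ is false.
Detail at 1 (counterexample):
  At 1: no accessible worlds, so \Diamond ((s \land r) \lor q) is false.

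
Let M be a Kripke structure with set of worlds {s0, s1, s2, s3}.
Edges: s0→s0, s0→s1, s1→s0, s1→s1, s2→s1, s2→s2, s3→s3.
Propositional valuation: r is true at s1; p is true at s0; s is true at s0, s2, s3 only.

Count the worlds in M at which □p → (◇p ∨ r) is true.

4

Let φ = □p → (◇p ∨ r). Evaluate φ at each world:
  s0 (successors {s0, s1}): φ is true.
  s1 (successors {s0, s1}): φ is true.
  s2 (successors {s1, s2}): φ is true.
  s3 (successors {s3}): φ is true.
For instance, at s1:
  At s1: □p is false, ◇p ∨ r is true, so □p → (◇p ∨ r) is true.
    At s1: □p requires p at every successor {s0, s1}.
      p fails at s1, so □p is false at s1.
    At s1: ◇p is true, r is true, so ◇p ∨ r is true.
      At s1: ◇p requires p at some successor in {s0, s1}.
        p holds at s0, so ◇p is true at s1.
Satisfying worlds: {s0, s1, s2, s3}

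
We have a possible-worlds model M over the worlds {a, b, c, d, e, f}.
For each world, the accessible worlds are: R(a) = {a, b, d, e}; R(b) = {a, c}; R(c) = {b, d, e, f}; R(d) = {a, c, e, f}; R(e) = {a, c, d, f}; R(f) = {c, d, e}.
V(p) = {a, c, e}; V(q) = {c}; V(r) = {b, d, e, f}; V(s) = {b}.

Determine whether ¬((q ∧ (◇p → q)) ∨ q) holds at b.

Yes

Recall that ◇ψ holds at a world iff ψ holds at some accessible world.
At b: (q ∧ (◇p → q)) ∨ q is false, so ¬((q ∧ (◇p → q)) ∨ q) is true.
  At b: q ∧ (◇p → q) is false, q is false, so (q ∧ (◇p → q)) ∨ q is false.
    At b: q is false, ◇p → q is false, so q ∧ (◇p → q) is false.
      At b: ◇p is true, q is false, so ◇p → q is false.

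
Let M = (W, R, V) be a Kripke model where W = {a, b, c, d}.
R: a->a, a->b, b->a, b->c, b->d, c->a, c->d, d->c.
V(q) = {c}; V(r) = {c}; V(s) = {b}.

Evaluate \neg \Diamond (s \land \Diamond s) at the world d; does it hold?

Recall that \Diamond ψ holds at a world iff ψ holds at some accessible world.
At d: \Diamond (s \land \Diamond s) is false, so \neg \Diamond (s \land \Diamond s) is true.
  At d: \Diamond (s \land \Diamond s) requires s \land \Diamond s at some successor in {c}.
    At c: s \land \Diamond s is false.
  So \Diamond (s \land \Diamond s) is false at d.

Yes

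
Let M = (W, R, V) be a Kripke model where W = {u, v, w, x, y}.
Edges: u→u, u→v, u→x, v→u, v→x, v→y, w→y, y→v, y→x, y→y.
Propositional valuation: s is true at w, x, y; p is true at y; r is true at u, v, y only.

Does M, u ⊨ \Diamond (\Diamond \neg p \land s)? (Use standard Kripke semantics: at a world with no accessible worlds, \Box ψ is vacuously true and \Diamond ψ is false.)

No

At u: \Diamond (\Diamond \neg p \land s) requires \Diamond \neg p \land s at some successor in {u, v, x}.
  At u: \Diamond \neg p \land s is false.
  At v: \Diamond \neg p \land s is false.
  At x: \Diamond \neg p \land s is false.
So \Diamond (\Diamond \neg p \land s) is false at u.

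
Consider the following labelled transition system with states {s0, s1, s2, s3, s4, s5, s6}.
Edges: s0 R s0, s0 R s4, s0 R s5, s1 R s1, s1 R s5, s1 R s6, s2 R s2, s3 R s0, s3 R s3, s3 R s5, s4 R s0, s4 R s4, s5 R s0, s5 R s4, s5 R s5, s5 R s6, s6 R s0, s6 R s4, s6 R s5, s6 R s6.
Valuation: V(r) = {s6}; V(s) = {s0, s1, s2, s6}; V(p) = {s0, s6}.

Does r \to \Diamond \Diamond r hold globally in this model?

Recall that \Diamond ψ holds at a world iff ψ holds at some accessible world.
Let φ = r \to \Diamond \Diamond r. Evaluate φ at each world:
  s0 (successors {s0, s4, s5}): φ is true.
  s1 (successors {s1, s5, s6}): φ is true.
  s2 (successors {s2}): φ is true.
  s3 (successors {s0, s3, s5}): φ is true.
  s4 (successors {s0, s4}): φ is true.
  s5 (successors {s0, s4, s5, s6}): φ is true.
  s6 (successors {s0, s4, s5, s6}): φ is true.
For instance, at s5:
  At s5: r is false, \Diamond \Diamond r is true, so r \to \Diamond \Diamond r is true.
    At s5: \Diamond \Diamond r requires \Diamond r at some successor in {s0, s4, s5, s6}.
      \Diamond r holds at s5, so \Diamond \Diamond r is true at s5.

Yes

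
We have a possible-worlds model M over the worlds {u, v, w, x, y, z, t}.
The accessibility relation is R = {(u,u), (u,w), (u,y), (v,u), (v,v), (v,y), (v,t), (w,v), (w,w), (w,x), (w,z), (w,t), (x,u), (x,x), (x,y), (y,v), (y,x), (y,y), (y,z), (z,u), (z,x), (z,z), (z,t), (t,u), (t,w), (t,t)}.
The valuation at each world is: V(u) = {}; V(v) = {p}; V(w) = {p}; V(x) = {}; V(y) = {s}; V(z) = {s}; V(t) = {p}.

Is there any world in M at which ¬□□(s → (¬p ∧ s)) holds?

No

Let φ = ¬□□(s → (¬p ∧ s)). Evaluate φ at each world:
  u (successors {u, w, y}): φ is false.
  v (successors {u, v, y, t}): φ is false.
  w (successors {v, w, x, z, t}): φ is false.
  x (successors {u, x, y}): φ is false.
  y (successors {v, x, y, z}): φ is false.
  z (successors {u, x, z, t}): φ is false.
  t (successors {u, w, t}): φ is false.
For instance, at z:
  At z: □□(s → (¬p ∧ s)) is true, so ¬□□(s → (¬p ∧ s)) is false.
    At z: □□(s → (¬p ∧ s)) requires □(s → (¬p ∧ s)) at every successor {u, x, z, t}.
      At u: □(s → (¬p ∧ s)) is true.
      At x: □(s → (¬p ∧ s)) is true.
      At z: □(s → (¬p ∧ s)) is true.
      At t: □(s → (¬p ∧ s)) is true.
    So □□(s → (¬p ∧ s)) is true at z.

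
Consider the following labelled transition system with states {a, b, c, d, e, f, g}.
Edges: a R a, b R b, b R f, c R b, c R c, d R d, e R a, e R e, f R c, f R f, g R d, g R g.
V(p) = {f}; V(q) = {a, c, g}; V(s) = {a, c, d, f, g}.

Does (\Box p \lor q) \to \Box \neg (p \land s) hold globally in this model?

Let φ = (\Box p \lor q) \to \Box \neg (p \land s). Evaluate φ at each world:
  a (successors {a}): φ is true.
  b (successors {b, f}): φ is true.
  c (successors {b, c}): φ is true.
  d (successors {d}): φ is true.
  e (successors {a, e}): φ is true.
  f (successors {c, f}): φ is true.
  g (successors {d, g}): φ is true.
For instance, at b:
  At b: \Box p \lor q is false, \Box \neg (p \land s) is false, so (\Box p \lor q) \to \Box \neg (p \land s) is true.
    At b: \Box p is false, q is false, so \Box p \lor q is false.
      At b: \Box p requires p at every successor {b, f}.
        p fails at b, so \Box p is false at b.
    At b: \Box \neg (p \land s) requires \neg (p \land s) at every successor {b, f}.
      \neg (p \land s) fails at f, so \Box \neg (p \land s) is false at b.

Yes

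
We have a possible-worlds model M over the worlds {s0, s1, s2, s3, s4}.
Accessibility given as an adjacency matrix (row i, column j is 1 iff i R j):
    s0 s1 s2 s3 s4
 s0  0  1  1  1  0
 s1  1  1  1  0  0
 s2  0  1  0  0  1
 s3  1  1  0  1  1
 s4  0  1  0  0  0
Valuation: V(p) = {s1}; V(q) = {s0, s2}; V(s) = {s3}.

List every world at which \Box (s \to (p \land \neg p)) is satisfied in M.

s1, s2, s4

Recall that \Box ψ holds at a world iff ψ holds at every accessible world, and \Diamond ψ holds iff ψ holds at some accessible world.
Let φ = \Box (s \to (p \land \neg p)). Evaluate φ at each world:
  s0 (successors {s1, s2, s3}): φ is false.
  s1 (successors {s0, s1, s2}): φ is true.
  s2 (successors {s1, s4}): φ is true.
  s3 (successors {s0, s1, s3, s4}): φ is false.
  s4 (successors {s1}): φ is true.
For instance, at s1:
  At s1: \Box (s \to (p \land \neg p)) requires s \to (p \land \neg p) at every successor {s0, s1, s2}.
    At s0: s \to (p \land \neg p) is true.
    At s1: s \to (p \land \neg p) is true.
    At s2: s \to (p \land \neg p) is true.
  So \Box (s \to (p \land \neg p)) is true at s1.
Satisfying worlds: {s1, s2, s4}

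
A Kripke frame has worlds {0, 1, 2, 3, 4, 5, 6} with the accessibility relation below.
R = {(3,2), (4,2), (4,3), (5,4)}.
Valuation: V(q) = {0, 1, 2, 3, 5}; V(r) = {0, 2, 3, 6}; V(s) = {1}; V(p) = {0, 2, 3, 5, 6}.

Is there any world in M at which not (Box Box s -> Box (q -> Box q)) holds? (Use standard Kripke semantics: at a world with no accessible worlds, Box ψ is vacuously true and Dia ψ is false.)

No

Let φ = not (Box Box s -> Box (q -> Box q)). Evaluate φ at each world:
  0 (successors ∅): φ is false.
  1 (successors ∅): φ is false.
  2 (successors ∅): φ is false.
  3 (successors {2}): φ is false.
  4 (successors {2, 3}): φ is false.
  5 (successors {4}): φ is false.
  6 (successors ∅): φ is false.
For instance, at 5:
  At 5: Box Box s -> Box (q -> Box q) is true, so not (Box Box s -> Box (q -> Box q)) is false.
    At 5: Box Box s is false, Box (q -> Box q) is true, so Box Box s -> Box (q -> Box q) is true.
      At 5: Box Box s requires Box s at every successor {4}.
        Box s fails at 4, so Box Box s is false at 5.
      At 5: Box (q -> Box q) requires q -> Box q at every successor {4}.
        At 4: q -> Box q is true.
      So Box (q -> Box q) is true at 5.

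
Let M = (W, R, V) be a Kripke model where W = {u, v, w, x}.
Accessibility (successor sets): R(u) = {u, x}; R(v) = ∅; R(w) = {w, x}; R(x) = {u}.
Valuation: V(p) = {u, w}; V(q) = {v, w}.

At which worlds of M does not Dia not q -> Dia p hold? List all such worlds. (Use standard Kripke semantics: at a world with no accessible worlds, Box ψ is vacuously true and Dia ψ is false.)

u, w, x

Let φ = not Dia not q -> Dia p. Evaluate φ at each world:
  u (successors {u, x}): φ is true.
  v (successors ∅): φ is false.
  w (successors {w, x}): φ is true.
  x (successors {u}): φ is true.
For instance, at w:
  At w: not Dia not q is false, Dia p is true, so not Dia not q -> Dia p is true.
    At w: Dia not q is true, so not Dia not q is false.
      At w: Dia not q requires not q at some successor in {w, x}.
        not q holds at x, so Dia not q is true at w.
    At w: Dia p requires p at some successor in {w, x}.
      p holds at w, so Dia p is true at w.
Satisfying worlds: {u, w, x}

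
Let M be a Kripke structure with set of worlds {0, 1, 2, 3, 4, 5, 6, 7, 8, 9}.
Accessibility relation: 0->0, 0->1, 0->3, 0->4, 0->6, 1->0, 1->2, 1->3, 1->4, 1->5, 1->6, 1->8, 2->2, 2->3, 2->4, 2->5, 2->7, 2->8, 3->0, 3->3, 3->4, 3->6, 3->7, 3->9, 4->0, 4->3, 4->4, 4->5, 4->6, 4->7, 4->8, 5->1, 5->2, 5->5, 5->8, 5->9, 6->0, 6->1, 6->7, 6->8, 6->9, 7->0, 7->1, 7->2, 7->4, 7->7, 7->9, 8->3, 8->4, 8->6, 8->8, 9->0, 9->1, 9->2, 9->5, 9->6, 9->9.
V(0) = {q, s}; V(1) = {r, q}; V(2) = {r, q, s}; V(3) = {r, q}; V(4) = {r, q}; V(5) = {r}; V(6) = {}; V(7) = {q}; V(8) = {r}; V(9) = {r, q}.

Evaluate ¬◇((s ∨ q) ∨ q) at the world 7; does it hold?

No

At 7: ◇((s ∨ q) ∨ q) is true, so ¬◇((s ∨ q) ∨ q) is false.
  At 7: ◇((s ∨ q) ∨ q) requires (s ∨ q) ∨ q at some successor in {0, 1, 2, 4, 7, 9}.
    (s ∨ q) ∨ q holds at 0, so ◇((s ∨ q) ∨ q) is true at 7.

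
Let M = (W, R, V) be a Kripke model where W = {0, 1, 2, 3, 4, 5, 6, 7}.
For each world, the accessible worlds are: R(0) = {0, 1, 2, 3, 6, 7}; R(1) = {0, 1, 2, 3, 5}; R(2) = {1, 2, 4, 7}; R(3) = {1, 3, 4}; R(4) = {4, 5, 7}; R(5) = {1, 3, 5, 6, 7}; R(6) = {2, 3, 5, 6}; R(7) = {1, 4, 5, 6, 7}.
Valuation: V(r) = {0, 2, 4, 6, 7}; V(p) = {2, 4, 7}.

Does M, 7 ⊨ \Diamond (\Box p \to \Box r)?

Yes

Recall that \Box ψ holds at a world iff ψ holds at every accessible world, and \Diamond ψ holds iff ψ holds at some accessible world.
At 7: \Diamond (\Box p \to \Box r) requires \Box p \to \Box r at some successor in {1, 4, 5, 6, 7}.
  \Box p \to \Box r holds at 1, so \Diamond (\Box p \to \Box r) is true at 7.
    At 1: \Box p is false, \Box r is false, so \Box p \to \Box r is true.
      At 1: \Box p requires p at every successor {0, 1, 2, 3, 5}.
        p fails at 0, so \Box p is false at 1.
      At 1: \Box r requires r at every successor {0, 1, 2, 3, 5}.
        r fails at 1, so \Box r is false at 1.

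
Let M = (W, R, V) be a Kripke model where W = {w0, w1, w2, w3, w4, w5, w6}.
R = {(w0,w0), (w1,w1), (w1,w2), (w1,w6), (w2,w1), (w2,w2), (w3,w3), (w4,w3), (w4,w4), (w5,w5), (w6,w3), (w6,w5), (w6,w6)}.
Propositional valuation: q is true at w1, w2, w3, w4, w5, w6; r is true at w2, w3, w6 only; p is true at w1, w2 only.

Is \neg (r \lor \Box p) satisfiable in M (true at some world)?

Let φ = \neg (r \lor \Box p). Evaluate φ at each world:
  w0 (successors {w0}): φ is true.
  w1 (successors {w1, w2, w6}): φ is true.
  w2 (successors {w1, w2}): φ is false.
  w3 (successors {w3}): φ is false.
  w4 (successors {w3, w4}): φ is true.
  w5 (successors {w5}): φ is true.
  w6 (successors {w3, w5, w6}): φ is false.
Detail at w0 (witness):
  At w0: r \lor \Box p is false, so \neg (r \lor \Box p) is true.
    At w0: r is false, \Box p is false, so r \lor \Box p is false.
      At w0: \Box p requires p at every successor {w0}.
        p fails at w0, so \Box p is false at w0.

Yes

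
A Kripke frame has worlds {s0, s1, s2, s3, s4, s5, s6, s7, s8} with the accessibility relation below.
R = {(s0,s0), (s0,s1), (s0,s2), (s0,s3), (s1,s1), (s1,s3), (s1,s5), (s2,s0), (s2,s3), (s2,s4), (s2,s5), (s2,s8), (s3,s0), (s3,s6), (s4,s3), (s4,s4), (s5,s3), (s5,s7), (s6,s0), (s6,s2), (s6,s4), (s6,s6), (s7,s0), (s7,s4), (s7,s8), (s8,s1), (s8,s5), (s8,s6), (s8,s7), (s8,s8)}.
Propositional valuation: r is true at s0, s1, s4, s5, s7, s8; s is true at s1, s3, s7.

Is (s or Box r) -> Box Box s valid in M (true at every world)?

No

Recall that Box ψ holds at a world iff ψ holds at every accessible world, and Dia ψ holds iff ψ holds at some accessible world.
Let φ = (s or Box r) -> Box Box s. Evaluate φ at each world:
  s0 (successors {s0, s1, s2, s3}): φ is true.
  s1 (successors {s1, s3, s5}): φ is false.
  s2 (successors {s0, s3, s4, s5, s8}): φ is true.
  s3 (successors {s0, s6}): φ is false.
  s4 (successors {s3, s4}): φ is true.
  s5 (successors {s3, s7}): φ is true.
  s6 (successors {s0, s2, s4, s6}): φ is true.
  s7 (successors {s0, s4, s8}): φ is false.
  s8 (successors {s1, s5, s6, s7, s8}): φ is true.
Detail at s1 (counterexample):
  At s1: s or Box r is true, Box Box s is false, so (s or Box r) -> Box Box s is false.
    At s1: s is true, Box r is false, so s or Box r is true.
      At s1: Box r requires r at every successor {s1, s3, s5}.
        r fails at s3, so Box r is false at s1.
    At s1: Box Box s requires Box s at every successor {s1, s3, s5}.
      Box s fails at s1, so Box Box s is false at s1.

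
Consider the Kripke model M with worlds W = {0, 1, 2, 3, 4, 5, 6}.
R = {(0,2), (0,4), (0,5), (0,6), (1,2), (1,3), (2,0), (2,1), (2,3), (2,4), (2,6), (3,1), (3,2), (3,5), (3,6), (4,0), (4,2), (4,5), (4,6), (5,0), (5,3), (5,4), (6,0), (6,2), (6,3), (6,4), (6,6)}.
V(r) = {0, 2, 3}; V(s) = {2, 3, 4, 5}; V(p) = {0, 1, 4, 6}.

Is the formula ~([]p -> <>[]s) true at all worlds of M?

Let φ = ~([]p -> <>[]s). Evaluate φ at each world:
  0 (successors {2, 4, 5, 6}): φ is false.
  1 (successors {2, 3}): φ is false.
  2 (successors {0, 1, 3, 4, 6}): φ is false.
  3 (successors {1, 2, 5, 6}): φ is false.
  4 (successors {0, 2, 5, 6}): φ is false.
  5 (successors {0, 3, 4}): φ is false.
  6 (successors {0, 2, 3, 4, 6}): φ is false.
Detail at 0 (counterexample):
  At 0: []p -> <>[]s is true, so ~([]p -> <>[]s) is false.
    At 0: []p is false, <>[]s is false, so []p -> <>[]s is true.
      At 0: []p requires p at every successor {2, 4, 5, 6}.
        p fails at 2, so []p is false at 0.
      At 0: <>[]s requires []s at some successor in {2, 4, 5, 6}.
        At 2: []s is false.
        At 4: []s is false.
        At 5: []s is false.
        At 6: []s is false.
      So <>[]s is false at 0.

No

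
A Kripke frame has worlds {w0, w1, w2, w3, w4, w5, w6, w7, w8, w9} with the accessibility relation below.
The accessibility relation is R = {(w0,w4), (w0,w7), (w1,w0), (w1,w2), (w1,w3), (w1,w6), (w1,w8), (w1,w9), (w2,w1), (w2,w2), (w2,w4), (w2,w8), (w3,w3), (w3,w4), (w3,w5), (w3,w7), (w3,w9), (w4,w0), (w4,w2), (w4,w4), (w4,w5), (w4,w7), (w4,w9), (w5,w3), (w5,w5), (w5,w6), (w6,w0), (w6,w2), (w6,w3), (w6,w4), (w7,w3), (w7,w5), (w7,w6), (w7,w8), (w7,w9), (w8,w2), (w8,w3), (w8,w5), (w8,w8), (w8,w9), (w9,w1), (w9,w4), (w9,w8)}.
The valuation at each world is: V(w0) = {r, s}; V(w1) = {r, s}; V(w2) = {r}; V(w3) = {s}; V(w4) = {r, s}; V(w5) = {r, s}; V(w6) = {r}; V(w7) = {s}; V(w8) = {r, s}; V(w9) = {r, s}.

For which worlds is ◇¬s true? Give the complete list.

w1, w2, w4, w5, w6, w7, w8

Let φ = ◇¬s. Evaluate φ at each world:
  w0 (successors {w4, w7}): φ is false.
  w1 (successors {w0, w2, w3, w6, w8, w9}): φ is true.
  w2 (successors {w1, w2, w4, w8}): φ is true.
  w3 (successors {w3, w4, w5, w7, w9}): φ is false.
  w4 (successors {w0, w2, w4, w5, w7, w9}): φ is true.
  w5 (successors {w3, w5, w6}): φ is true.
  w6 (successors {w0, w2, w3, w4}): φ is true.
  w7 (successors {w3, w5, w6, w8, w9}): φ is true.
  w8 (successors {w2, w3, w5, w8, w9}): φ is true.
  w9 (successors {w1, w4, w8}): φ is false.
For instance, at w0:
  At w0: ◇¬s requires ¬s at some successor in {w4, w7}.
    At w4: ¬s is false.
    At w7: ¬s is false.
  So ◇¬s is false at w0.
Satisfying worlds: {w1, w2, w4, w5, w6, w7, w8}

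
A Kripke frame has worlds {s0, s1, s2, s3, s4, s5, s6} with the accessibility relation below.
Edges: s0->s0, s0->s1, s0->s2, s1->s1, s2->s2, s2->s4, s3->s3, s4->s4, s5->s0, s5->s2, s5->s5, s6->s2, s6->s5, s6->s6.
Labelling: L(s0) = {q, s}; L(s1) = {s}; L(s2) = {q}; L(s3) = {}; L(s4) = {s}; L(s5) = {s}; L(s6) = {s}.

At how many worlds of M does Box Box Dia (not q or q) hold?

7

Let φ = Box Box Dia (not q or q). Evaluate φ at each world:
  s0 (successors {s0, s1, s2}): φ is true.
  s1 (successors {s1}): φ is true.
  s2 (successors {s2, s4}): φ is true.
  s3 (successors {s3}): φ is true.
  s4 (successors {s4}): φ is true.
  s5 (successors {s0, s2, s5}): φ is true.
  s6 (successors {s2, s5, s6}): φ is true.
For instance, at s4:
  At s4: Box Box Dia (not q or q) requires Box Dia (not q or q) at every successor {s4}.
      At s4: Box Dia (not q or q) requires Dia (not q or q) at every successor {s4}.
        At s4: Dia (not q or q) is true.
      So Box Dia (not q or q) is true at s4.
  So Box Box Dia (not q or q) is true at s4.
Satisfying worlds: {s0, s1, s2, s3, s4, s5, s6}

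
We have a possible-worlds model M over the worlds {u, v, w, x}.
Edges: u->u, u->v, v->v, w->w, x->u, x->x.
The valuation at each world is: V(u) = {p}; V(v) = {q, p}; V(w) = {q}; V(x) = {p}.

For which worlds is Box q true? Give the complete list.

v, w

Let φ = Box q. Evaluate φ at each world:
  u (successors {u, v}): φ is false.
  v (successors {v}): φ is true.
  w (successors {w}): φ is true.
  x (successors {u, x}): φ is false.
For instance, at x:
  At x: Box q requires q at every successor {u, x}.
    q fails at u, so Box q is false at x.
Satisfying worlds: {v, w}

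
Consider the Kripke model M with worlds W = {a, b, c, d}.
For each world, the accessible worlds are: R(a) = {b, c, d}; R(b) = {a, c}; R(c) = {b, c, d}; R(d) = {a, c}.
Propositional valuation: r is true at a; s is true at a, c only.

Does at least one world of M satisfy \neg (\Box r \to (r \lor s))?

Let φ = \neg (\Box r \to (r \lor s)). Evaluate φ at each world:
  a (successors {b, c, d}): φ is false.
  b (successors {a, c}): φ is false.
  c (successors {b, c, d}): φ is false.
  d (successors {a, c}): φ is false.
For instance, at a:
  At a: \Box r \to (r \lor s) is true, so \neg (\Box r \to (r \lor s)) is false.
    At a: \Box r is false, r \lor s is true, so \Box r \to (r \lor s) is true.
      At a: \Box r requires r at every successor {b, c, d}.
        r fails at b, so \Box r is false at a.

No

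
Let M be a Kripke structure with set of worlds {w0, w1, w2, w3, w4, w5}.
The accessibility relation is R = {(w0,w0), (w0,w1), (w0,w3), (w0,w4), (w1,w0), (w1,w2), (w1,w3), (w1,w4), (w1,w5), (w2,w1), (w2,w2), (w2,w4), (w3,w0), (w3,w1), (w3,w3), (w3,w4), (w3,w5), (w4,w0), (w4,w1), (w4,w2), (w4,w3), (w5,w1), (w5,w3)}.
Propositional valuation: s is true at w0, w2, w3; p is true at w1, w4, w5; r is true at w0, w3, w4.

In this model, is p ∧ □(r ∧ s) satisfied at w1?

At w1: p is true, □(r ∧ s) is false, so p ∧ □(r ∧ s) is false.
  At w1: □(r ∧ s) requires r ∧ s at every successor {w0, w2, w3, w4, w5}.
    r ∧ s fails at w2, so □(r ∧ s) is false at w1.

No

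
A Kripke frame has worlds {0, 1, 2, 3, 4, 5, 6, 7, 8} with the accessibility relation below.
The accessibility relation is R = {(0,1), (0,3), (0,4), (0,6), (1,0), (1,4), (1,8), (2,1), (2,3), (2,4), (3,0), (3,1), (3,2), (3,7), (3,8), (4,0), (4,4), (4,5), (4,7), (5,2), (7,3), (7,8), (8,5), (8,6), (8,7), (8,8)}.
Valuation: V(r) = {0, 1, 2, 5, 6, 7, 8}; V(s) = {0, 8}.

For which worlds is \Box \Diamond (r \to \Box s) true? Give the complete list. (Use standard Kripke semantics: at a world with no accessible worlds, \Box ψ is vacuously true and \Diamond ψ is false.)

Let φ = \Box \Diamond (r \to \Box s). Evaluate φ at each world:
  0 (successors {1, 3, 4, 6}): φ is false.
  1 (successors {0, 4, 8}): φ is true.
  2 (successors {1, 3, 4}): φ is false.
  3 (successors {0, 1, 2, 7, 8}): φ is true.
  4 (successors {0, 4, 5, 7}): φ is false.
  5 (successors {2}): φ is true.
  6 (successors ∅): φ is true.
  7 (successors {3, 8}): φ is false.
  8 (successors {5, 6, 7, 8}): φ is false.
For instance, at 5:
  At 5: \Box \Diamond (r \to \Box s) requires \Diamond (r \to \Box s) at every successor {2}.
      At 2: \Diamond (r \to \Box s) requires r \to \Box s at some successor in {1, 3, 4}.
        r \to \Box s holds at 3, so \Diamond (r \to \Box s) is true at 2.
  So \Box \Diamond (r \to \Box s) is true at 5.
Satisfying worlds: {1, 3, 5, 6}

1, 3, 5, 6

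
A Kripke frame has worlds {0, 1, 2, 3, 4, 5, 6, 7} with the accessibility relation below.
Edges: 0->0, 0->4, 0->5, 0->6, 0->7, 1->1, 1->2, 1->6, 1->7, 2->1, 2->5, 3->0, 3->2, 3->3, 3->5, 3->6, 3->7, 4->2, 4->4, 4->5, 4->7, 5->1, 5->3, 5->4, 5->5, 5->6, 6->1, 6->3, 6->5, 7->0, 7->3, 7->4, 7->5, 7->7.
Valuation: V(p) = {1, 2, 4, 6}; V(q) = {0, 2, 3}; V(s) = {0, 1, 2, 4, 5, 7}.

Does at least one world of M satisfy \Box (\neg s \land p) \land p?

No

Let φ = \Box (\neg s \land p) \land p. Evaluate φ at each world:
  0 (successors {0, 4, 5, 6, 7}): φ is false.
  1 (successors {1, 2, 6, 7}): φ is false.
  2 (successors {1, 5}): φ is false.
  3 (successors {0, 2, 3, 5, 6, 7}): φ is false.
  4 (successors {2, 4, 5, 7}): φ is false.
  5 (successors {1, 3, 4, 5, 6}): φ is false.
  6 (successors {1, 3, 5}): φ is false.
  7 (successors {0, 3, 4, 5, 7}): φ is false.
For instance, at 3:
  At 3: \Box (\neg s \land p) is false, p is false, so \Box (\neg s \land p) \land p is false.
    At 3: \Box (\neg s \land p) requires \neg s \land p at every successor {0, 2, 3, 5, 6, 7}.
      \neg s \land p fails at 0, so \Box (\neg s \land p) is false at 3.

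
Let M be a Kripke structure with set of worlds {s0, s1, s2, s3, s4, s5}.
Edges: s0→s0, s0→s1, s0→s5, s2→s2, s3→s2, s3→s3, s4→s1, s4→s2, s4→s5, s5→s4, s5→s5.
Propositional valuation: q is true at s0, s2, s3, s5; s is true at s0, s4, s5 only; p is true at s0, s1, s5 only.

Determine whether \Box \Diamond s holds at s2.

No

Recall that \Box ψ holds at a world iff ψ holds at every accessible world, and \Diamond ψ holds iff ψ holds at some accessible world.
At s2: \Box \Diamond s requires \Diamond s at every successor {s2}.
  \Diamond s fails at s2, so \Box \Diamond s is false at s2.
    At s2: \Diamond s requires s at some successor in {s2}.
      At s2: s is false.
    So \Diamond s is false at s2.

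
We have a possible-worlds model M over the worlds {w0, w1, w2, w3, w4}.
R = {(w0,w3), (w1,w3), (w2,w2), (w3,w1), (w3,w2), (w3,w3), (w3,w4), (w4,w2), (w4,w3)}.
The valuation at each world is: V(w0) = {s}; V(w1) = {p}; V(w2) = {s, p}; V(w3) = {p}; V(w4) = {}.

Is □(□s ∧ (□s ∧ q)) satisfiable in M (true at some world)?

No

Let φ = □(□s ∧ (□s ∧ q)). Evaluate φ at each world:
  w0 (successors {w3}): φ is false.
  w1 (successors {w3}): φ is false.
  w2 (successors {w2}): φ is false.
  w3 (successors {w1, w2, w3, w4}): φ is false.
  w4 (successors {w2, w3}): φ is false.
For instance, at w2:
  At w2: □(□s ∧ (□s ∧ q)) requires □s ∧ (□s ∧ q) at every successor {w2}.
    □s ∧ (□s ∧ q) fails at w2, so □(□s ∧ (□s ∧ q)) is false at w2.
      At w2: □s is true, □s ∧ q is false, so □s ∧ (□s ∧ q) is false.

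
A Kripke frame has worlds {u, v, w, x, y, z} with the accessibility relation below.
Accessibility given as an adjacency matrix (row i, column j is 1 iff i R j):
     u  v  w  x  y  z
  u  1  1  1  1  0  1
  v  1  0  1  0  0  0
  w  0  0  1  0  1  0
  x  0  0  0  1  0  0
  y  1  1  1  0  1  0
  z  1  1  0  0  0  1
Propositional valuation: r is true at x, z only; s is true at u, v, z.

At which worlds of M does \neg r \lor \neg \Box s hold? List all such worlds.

Recall that \Box ψ holds at a world iff ψ holds at every accessible world, and \Diamond ψ holds iff ψ holds at some accessible world.
Let φ = \neg r \lor \neg \Box s. Evaluate φ at each world:
  u (successors {u, v, w, x, z}): φ is true.
  v (successors {u, w}): φ is true.
  w (successors {w, y}): φ is true.
  x (successors {x}): φ is true.
  y (successors {u, v, w, y}): φ is true.
  z (successors {u, v, z}): φ is false.
For instance, at w:
  At w: \neg r is true, \neg \Box s is true, so \neg r \lor \neg \Box s is true.
    At w: \Box s is false, so \neg \Box s is true.
      At w: \Box s requires s at every successor {w, y}.
        s fails at w, so \Box s is false at w.
Satisfying worlds: {u, v, w, x, y}

u, v, w, x, y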